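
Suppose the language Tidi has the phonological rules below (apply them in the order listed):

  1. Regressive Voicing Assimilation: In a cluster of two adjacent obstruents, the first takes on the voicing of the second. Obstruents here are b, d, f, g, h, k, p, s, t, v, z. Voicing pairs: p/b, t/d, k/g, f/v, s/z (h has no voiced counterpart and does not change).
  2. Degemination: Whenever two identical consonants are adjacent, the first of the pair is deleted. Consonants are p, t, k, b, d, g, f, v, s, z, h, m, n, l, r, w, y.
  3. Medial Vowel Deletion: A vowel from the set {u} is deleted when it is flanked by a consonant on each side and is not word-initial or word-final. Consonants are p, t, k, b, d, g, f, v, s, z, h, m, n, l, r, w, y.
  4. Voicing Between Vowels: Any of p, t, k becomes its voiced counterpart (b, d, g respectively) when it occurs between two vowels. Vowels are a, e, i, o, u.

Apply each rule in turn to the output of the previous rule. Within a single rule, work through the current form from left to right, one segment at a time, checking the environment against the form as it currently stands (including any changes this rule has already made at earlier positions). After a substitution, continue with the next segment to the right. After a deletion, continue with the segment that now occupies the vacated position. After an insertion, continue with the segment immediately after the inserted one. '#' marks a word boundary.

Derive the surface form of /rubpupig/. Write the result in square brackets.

1 Regressive Voicing Assimilation: [rubpupig] → [ruppupig]
2 Degemination: [ruppupig] → [rupupig]
3 Medial Vowel Deletion: [rupupig] → [rppig]
4 Voicing Between Vowels: no change — [rppig]

[rppig]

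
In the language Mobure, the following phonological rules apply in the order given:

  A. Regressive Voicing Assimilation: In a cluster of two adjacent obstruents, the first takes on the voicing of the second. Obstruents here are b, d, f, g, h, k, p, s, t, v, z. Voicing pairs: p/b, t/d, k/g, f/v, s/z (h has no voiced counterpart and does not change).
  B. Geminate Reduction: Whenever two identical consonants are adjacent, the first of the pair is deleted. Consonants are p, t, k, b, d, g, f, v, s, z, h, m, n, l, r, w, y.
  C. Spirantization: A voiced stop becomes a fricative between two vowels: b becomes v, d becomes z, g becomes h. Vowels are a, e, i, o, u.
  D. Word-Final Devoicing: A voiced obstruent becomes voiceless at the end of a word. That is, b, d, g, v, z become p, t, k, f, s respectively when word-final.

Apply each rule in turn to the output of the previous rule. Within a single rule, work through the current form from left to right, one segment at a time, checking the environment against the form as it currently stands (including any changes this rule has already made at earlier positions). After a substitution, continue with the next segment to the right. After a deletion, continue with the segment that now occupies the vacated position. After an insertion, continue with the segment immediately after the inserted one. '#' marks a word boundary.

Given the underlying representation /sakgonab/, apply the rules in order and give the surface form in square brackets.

A Regressive Voicing Assimilation: [sakgonab] → [saggonab]
B Geminate Reduction: [saggonab] → [sagonab]
C Spirantization: [sagonab] → [sahonab]
D Word-Final Devoicing: [sahonab] → [sahonap]

[sahonap]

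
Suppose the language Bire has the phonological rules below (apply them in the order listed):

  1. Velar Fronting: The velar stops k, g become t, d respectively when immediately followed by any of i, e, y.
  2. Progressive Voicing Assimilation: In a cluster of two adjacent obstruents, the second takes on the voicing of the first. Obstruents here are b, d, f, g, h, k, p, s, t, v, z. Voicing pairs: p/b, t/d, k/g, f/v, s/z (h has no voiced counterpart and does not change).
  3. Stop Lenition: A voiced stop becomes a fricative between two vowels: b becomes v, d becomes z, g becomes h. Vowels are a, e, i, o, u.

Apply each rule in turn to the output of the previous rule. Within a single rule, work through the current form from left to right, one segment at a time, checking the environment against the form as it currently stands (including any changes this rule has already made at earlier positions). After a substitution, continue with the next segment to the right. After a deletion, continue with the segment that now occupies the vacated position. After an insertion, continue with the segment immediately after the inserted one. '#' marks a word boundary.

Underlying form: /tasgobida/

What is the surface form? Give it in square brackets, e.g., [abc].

[taskoviza]

1 Velar Fronting: no change — [tasgobida]
2 Progressive Voicing Assimilation: [tasgobida] → [taskobida]
3 Stop Lenition: [taskobida] → [taskoviza]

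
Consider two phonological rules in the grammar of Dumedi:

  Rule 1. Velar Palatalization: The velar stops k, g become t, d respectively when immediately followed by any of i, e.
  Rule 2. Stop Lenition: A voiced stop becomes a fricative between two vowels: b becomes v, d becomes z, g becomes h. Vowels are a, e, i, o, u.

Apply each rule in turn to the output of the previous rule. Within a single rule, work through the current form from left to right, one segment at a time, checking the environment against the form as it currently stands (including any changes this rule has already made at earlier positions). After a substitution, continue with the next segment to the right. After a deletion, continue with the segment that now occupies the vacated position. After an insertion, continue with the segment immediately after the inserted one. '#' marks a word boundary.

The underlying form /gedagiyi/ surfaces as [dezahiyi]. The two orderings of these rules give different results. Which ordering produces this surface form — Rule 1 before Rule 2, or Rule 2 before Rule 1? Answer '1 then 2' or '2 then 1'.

2 then 1

Order 1 then 2:
  1 Velar Palatalization: [gedagiyi] → [dedadiyi]
  2 Stop Lenition: [dedadiyi] → [dezaziyi]
  result: [dezaziyi]
Order 2 then 1:
  2 Stop Lenition: [gedagiyi] → [gezahiyi]
  1 Velar Palatalization: [gezahiyi] → [dezahiyi]
  result: [dezahiyi]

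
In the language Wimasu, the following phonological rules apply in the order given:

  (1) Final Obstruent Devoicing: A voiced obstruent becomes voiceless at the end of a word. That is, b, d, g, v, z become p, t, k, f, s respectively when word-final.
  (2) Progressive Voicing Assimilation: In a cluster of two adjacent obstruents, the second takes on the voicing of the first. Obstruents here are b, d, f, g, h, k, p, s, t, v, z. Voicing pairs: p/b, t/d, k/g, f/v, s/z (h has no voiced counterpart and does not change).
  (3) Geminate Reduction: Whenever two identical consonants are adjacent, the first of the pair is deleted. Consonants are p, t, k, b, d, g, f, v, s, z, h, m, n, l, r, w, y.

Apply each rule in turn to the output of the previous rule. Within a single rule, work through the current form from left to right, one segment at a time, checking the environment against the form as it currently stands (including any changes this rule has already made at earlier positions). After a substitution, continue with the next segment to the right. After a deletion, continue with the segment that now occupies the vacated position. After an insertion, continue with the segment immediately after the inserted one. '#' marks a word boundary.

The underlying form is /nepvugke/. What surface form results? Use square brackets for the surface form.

(1) Final Obstruent Devoicing: no change — [nepvugke]
(2) Progressive Voicing Assimilation: [nepvugke] → [nepfugge]
(3) Geminate Reduction: [nepfugge] → [nepfuge]

[nepfuge]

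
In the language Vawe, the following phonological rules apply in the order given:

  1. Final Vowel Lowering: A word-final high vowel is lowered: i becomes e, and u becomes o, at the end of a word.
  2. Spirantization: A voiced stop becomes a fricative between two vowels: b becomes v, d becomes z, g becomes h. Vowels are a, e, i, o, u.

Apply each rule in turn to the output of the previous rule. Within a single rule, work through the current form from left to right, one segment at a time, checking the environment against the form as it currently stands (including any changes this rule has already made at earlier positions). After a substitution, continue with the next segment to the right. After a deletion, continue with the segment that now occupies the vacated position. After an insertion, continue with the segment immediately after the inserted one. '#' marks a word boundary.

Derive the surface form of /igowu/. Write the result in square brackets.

[ihowo]

1 Final Vowel Lowering: [igowu] → [igowo]
2 Spirantization: [igowo] → [ihowo]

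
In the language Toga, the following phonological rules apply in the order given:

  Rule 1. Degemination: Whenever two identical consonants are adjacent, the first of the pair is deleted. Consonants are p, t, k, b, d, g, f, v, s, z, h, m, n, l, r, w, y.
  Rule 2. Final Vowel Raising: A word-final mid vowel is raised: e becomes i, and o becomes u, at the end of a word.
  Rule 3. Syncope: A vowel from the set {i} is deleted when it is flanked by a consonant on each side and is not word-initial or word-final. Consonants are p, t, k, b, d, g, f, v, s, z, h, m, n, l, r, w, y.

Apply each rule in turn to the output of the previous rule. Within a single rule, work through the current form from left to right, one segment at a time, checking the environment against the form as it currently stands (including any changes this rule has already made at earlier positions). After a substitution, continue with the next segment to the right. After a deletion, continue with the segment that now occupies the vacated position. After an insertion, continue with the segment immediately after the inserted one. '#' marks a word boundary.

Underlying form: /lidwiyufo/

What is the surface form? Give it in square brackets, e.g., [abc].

[ldwyufu]

Rule 1 Degemination: no change — [lidwiyufo]
Rule 2 Final Vowel Raising: [lidwiyufo] → [lidwiyufu]
Rule 3 Syncope: [lidwiyufu] → [ldwyufu]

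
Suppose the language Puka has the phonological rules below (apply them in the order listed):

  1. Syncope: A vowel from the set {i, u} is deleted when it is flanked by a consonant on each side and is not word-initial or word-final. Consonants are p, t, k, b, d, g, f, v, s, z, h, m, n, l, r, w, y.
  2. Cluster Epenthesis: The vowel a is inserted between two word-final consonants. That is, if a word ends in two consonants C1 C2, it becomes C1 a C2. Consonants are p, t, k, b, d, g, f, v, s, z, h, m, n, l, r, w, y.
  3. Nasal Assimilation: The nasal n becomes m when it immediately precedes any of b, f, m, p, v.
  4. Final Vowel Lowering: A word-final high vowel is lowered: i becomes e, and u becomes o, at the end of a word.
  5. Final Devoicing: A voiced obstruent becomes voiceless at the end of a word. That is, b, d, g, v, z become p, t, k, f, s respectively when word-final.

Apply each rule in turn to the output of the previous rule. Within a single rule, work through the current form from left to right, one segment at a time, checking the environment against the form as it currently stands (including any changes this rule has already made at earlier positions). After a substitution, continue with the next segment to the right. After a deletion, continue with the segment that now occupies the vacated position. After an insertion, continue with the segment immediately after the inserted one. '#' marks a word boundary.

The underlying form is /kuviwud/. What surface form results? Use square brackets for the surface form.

[kvwat]

1 Syncope: [kuviwud] → [kvwd]
2 Cluster Epenthesis: [kvwd] → [kvwad]
3 Nasal Assimilation: no change — [kvwad]
4 Final Vowel Lowering: no change — [kvwad]
5 Final Devoicing: [kvwad] → [kvwat]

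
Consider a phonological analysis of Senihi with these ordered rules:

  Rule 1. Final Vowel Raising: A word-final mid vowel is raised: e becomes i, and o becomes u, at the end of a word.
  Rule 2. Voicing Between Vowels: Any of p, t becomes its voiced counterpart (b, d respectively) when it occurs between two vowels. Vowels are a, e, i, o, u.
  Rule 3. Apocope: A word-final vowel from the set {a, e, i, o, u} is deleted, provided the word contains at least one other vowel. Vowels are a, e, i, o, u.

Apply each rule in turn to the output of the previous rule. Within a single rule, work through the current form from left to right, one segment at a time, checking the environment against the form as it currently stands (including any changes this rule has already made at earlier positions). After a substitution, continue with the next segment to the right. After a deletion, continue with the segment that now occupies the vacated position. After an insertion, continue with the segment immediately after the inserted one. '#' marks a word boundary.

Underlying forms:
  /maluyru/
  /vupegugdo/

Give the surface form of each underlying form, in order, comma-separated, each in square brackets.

/maluyru/:
  Rule 1 Final Vowel Raising: no change — [maluyru]
  Rule 2 Voicing Between Vowels: no change — [maluyru]
  Rule 3 Apocope: [maluyru] → [maluyr]
/vupegugdo/:
  Rule 1 Final Vowel Raising: [vupegugdo] → [vupegugdu]
  Rule 2 Voicing Between Vowels: [vupegugdu] → [vubegugdu]
  Rule 3 Apocope: [vubegugdu] → [vubegugd]

[maluyr], [vubegugd]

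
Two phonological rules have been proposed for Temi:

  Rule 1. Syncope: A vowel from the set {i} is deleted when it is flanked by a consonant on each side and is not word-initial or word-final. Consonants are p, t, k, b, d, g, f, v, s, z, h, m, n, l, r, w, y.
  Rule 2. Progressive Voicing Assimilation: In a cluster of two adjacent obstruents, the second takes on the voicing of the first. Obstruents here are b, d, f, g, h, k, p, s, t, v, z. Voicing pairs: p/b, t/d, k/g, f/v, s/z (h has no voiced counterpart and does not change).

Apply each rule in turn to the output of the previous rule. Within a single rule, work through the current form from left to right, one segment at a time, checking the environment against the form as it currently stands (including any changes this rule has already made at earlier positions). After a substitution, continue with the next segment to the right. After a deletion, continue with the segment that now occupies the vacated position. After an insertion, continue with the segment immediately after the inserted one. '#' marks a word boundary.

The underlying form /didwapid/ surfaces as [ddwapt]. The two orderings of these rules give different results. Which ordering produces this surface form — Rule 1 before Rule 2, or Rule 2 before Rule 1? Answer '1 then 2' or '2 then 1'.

1 then 2

Order 1 then 2:
  1 Syncope: [didwapid] → [ddwapd]
  2 Progressive Voicing Assimilation: [ddwapd] → [ddwapt]
  result: [ddwapt]
Order 2 then 1:
  2 Progressive Voicing Assimilation: no change — [didwapid]
  1 Syncope: [didwapid] → [ddwapd]
  result: [ddwapd]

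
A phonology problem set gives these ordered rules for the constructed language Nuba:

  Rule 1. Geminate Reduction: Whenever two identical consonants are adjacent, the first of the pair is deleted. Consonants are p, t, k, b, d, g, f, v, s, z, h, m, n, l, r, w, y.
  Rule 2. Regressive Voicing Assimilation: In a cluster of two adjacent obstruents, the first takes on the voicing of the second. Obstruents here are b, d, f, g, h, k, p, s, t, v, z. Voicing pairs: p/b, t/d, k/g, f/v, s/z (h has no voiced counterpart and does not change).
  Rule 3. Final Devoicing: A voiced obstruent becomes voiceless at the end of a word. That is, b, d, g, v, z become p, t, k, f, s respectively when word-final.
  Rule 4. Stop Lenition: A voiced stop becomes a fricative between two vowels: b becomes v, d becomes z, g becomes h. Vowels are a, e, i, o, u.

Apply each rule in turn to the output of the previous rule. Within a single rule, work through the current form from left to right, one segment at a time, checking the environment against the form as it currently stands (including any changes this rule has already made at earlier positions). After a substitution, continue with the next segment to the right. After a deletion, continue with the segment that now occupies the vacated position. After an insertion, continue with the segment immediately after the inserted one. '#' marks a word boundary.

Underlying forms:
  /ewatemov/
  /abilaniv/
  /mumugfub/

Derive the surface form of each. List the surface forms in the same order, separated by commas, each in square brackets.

[ewatemof], [avilanif], [mumukfup]

/ewatemov/:
  Rule 1 Geminate Reduction: no change — [ewatemov]
  Rule 2 Regressive Voicing Assimilation: no change — [ewatemov]
  Rule 3 Final Devoicing: [ewatemov] → [ewatemof]
  Rule 4 Stop Lenition: no change — [ewatemof]
/abilaniv/:
  Rule 1 Geminate Reduction: no change — [abilaniv]
  Rule 2 Regressive Voicing Assimilation: no change — [abilaniv]
  Rule 3 Final Devoicing: [abilaniv] → [abilanif]
  Rule 4 Stop Lenition: [abilanif] → [avilanif]
/mumugfub/:
  Rule 1 Geminate Reduction: no change — [mumugfub]
  Rule 2 Regressive Voicing Assimilation: [mumugfub] → [mumukfub]
  Rule 3 Final Devoicing: [mumukfub] → [mumukfup]
  Rule 4 Stop Lenition: no change — [mumukfup]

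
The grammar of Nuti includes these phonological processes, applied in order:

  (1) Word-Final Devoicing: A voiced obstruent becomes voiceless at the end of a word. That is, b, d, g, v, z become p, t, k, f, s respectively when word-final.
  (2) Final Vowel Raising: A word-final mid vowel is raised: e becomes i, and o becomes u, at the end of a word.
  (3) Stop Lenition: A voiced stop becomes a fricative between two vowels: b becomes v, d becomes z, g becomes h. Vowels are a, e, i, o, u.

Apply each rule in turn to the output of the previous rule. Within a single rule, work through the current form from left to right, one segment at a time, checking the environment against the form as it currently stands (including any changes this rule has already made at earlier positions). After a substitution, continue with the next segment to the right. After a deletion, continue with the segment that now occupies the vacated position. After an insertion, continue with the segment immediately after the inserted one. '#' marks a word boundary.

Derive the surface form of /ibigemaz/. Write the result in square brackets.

[ivihemas]

(1) Word-Final Devoicing: [ibigemaz] → [ibigemas]
(2) Final Vowel Raising: no change — [ibigemas]
(3) Stop Lenition: [ibigemas] → [ivihemas]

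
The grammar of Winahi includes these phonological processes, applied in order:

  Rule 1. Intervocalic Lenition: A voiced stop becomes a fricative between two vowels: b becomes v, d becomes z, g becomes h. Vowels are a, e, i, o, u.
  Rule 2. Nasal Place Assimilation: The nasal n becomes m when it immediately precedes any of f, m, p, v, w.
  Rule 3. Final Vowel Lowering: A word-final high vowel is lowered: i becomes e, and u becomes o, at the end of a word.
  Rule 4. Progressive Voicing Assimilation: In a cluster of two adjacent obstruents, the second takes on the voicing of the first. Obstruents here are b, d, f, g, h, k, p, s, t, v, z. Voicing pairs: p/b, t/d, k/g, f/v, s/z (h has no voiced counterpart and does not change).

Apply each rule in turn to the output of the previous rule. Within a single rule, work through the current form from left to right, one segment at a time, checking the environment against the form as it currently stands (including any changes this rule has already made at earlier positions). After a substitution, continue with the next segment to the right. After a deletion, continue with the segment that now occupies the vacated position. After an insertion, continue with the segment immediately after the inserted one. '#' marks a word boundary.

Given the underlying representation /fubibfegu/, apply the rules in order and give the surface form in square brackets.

Rule 1 Intervocalic Lenition: [fubibfegu] → [fuvibfehu]
Rule 2 Nasal Place Assimilation: no change — [fuvibfehu]
Rule 3 Final Vowel Lowering: [fuvibfehu] → [fuvibfeho]
Rule 4 Progressive Voicing Assimilation: [fuvibfeho] → [fuvibveho]

[fuvibveho]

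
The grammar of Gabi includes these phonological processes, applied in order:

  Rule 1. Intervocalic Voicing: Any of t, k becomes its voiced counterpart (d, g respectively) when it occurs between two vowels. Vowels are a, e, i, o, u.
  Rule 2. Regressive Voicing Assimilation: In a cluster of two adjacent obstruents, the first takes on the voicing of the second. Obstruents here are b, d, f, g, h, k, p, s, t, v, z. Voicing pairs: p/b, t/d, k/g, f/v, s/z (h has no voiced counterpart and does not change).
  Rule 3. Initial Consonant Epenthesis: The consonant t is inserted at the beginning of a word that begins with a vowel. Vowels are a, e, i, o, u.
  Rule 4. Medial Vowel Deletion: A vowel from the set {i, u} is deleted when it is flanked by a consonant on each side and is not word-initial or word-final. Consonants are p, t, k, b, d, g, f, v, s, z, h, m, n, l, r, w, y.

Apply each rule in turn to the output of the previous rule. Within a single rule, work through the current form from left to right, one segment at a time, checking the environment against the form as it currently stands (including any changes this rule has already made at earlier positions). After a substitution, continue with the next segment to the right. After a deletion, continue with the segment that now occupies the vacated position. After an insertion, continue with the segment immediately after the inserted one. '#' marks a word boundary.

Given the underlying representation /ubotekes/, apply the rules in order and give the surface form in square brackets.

Rule 1 Intervocalic Voicing: [ubotekes] → [ubodeges]
Rule 2 Regressive Voicing Assimilation: no change — [ubodeges]
Rule 3 Initial Consonant Epenthesis: [ubodeges] → [tubodeges]
Rule 4 Medial Vowel Deletion: [tubodeges] → [tbodeges]

[tbodeges]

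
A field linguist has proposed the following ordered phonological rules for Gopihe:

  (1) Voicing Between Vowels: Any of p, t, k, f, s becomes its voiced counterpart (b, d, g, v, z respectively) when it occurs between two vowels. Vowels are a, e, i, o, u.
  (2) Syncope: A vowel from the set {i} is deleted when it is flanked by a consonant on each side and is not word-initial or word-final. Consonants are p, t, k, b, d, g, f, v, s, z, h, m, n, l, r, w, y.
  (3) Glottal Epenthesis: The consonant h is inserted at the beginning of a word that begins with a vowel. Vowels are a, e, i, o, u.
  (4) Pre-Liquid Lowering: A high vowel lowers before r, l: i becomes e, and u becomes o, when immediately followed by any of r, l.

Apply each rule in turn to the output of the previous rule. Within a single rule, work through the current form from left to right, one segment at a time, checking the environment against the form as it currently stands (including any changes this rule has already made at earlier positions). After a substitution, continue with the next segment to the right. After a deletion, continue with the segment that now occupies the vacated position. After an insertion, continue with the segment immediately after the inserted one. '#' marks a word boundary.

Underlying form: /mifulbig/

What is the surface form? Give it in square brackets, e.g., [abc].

(1) Voicing Between Vowels: [mifulbig] → [mivulbig]
(2) Syncope: [mivulbig] → [mvulbg]
(3) Glottal Epenthesis: no change — [mvulbg]
(4) Pre-Liquid Lowering: [mvulbg] → [mvolbg]

[mvolbg]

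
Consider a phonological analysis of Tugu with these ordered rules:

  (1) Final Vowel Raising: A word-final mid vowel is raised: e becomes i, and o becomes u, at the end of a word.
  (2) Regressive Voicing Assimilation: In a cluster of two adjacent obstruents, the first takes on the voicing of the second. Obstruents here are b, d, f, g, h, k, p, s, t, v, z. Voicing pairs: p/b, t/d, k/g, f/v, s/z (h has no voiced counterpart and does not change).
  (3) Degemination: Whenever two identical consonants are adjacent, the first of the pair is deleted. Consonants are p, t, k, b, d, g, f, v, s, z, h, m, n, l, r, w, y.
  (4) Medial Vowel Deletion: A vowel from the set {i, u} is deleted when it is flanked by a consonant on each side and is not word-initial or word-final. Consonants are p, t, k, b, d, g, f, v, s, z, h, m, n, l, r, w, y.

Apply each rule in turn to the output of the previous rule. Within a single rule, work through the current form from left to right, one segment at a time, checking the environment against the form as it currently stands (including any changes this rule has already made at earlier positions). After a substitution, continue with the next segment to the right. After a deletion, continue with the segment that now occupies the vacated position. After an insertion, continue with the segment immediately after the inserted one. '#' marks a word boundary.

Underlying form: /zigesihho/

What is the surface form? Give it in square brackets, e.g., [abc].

[zgeshu]

(1) Final Vowel Raising: [zigesihho] → [zigesihhu]
(2) Regressive Voicing Assimilation: no change — [zigesihhu]
(3) Degemination: [zigesihhu] → [zigesihu]
(4) Medial Vowel Deletion: [zigesihu] → [zgeshu]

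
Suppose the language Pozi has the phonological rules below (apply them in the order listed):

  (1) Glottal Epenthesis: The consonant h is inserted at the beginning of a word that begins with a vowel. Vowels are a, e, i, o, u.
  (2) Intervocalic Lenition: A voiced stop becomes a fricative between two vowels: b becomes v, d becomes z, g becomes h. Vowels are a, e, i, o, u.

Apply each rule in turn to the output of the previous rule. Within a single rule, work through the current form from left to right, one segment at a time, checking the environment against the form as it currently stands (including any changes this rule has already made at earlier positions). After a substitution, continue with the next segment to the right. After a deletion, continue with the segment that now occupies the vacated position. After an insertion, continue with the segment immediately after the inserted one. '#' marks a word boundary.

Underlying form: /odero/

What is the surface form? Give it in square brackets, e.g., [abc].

(1) Glottal Epenthesis: [odero] → [hodero]
(2) Intervocalic Lenition: [hodero] → [hozero]

[hozero]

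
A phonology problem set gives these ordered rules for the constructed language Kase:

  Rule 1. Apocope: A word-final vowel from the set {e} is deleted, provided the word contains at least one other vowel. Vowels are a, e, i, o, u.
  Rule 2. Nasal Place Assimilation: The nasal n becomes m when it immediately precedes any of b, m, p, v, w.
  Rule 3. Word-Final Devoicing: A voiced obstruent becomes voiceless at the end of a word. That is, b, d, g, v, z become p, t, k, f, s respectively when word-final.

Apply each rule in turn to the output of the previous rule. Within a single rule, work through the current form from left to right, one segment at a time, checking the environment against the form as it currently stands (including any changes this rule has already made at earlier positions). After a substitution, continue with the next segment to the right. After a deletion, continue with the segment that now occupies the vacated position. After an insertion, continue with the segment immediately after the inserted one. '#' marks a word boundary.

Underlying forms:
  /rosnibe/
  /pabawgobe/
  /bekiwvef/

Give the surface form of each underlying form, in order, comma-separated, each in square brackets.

[rosnip], [pabawgop], [bekiwvef]

/rosnibe/:
  Rule 1 Apocope: [rosnibe] → [rosnib]
  Rule 2 Nasal Place Assimilation: no change — [rosnib]
  Rule 3 Word-Final Devoicing: [rosnib] → [rosnip]
/pabawgobe/:
  Rule 1 Apocope: [pabawgobe] → [pabawgob]
  Rule 2 Nasal Place Assimilation: no change — [pabawgob]
  Rule 3 Word-Final Devoicing: [pabawgob] → [pabawgop]
/bekiwvef/:
  Rule 1 Apocope: no change — [bekiwvef]
  Rule 2 Nasal Place Assimilation: no change — [bekiwvef]
  Rule 3 Word-Final Devoicing: no change — [bekiwvef]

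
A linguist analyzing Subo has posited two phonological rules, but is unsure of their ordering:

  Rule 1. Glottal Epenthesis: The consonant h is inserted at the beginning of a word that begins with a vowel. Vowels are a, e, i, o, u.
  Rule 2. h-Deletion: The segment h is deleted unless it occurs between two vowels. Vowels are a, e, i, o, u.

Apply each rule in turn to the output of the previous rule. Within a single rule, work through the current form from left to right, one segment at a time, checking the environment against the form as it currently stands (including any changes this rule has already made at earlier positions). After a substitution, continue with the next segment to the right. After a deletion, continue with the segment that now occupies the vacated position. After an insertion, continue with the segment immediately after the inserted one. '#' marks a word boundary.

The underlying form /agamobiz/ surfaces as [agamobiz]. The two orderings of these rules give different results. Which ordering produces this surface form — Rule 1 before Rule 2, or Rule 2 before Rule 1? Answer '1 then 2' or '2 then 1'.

1 then 2

Order 1 then 2:
  1 Glottal Epenthesis: [agamobiz] → [hagamobiz]
  2 h-Deletion: [hagamobiz] → [agamobiz]
  result: [agamobiz]
Order 2 then 1:
  2 h-Deletion: no change — [agamobiz]
  1 Glottal Epenthesis: [agamobiz] → [hagamobiz]
  result: [hagamobiz]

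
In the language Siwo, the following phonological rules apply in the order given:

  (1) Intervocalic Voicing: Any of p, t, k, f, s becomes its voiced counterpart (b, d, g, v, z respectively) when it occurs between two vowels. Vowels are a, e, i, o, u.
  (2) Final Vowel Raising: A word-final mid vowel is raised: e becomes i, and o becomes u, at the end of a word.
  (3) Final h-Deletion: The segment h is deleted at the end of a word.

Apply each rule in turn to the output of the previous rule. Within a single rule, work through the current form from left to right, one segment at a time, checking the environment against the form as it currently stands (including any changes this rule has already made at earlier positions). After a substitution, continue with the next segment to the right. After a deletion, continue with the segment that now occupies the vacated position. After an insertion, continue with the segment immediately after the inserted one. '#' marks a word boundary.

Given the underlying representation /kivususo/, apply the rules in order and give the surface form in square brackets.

[kivuzuzu]

(1) Intervocalic Voicing: [kivususo] → [kivuzuzo]
(2) Final Vowel Raising: [kivuzuzo] → [kivuzuzu]
(3) Final h-Deletion: no change — [kivuzuzu]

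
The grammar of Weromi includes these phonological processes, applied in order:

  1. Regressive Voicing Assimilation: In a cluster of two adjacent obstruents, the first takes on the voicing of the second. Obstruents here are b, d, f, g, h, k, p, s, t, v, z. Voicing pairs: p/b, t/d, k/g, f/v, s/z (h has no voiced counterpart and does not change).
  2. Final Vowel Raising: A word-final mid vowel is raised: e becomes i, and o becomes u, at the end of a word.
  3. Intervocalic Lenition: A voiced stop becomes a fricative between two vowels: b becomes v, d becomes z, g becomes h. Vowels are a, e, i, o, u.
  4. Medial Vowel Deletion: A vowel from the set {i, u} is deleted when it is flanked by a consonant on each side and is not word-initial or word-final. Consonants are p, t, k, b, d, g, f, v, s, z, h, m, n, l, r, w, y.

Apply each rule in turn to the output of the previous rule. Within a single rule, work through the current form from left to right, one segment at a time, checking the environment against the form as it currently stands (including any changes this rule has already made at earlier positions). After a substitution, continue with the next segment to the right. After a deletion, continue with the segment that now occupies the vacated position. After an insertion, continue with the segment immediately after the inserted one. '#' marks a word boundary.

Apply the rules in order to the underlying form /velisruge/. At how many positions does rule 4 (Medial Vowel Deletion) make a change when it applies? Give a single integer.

2

1 Regressive Voicing Assimilation: no change — [velisruge]
2 Final Vowel Raising: [velisruge] → [velisrugi]
3 Intervocalic Lenition: [velisrugi] → [velisruhi]
4 Medial Vowel Deletion: [velisruhi] → [velsrhi]
Rule 4 changed 2 position(s).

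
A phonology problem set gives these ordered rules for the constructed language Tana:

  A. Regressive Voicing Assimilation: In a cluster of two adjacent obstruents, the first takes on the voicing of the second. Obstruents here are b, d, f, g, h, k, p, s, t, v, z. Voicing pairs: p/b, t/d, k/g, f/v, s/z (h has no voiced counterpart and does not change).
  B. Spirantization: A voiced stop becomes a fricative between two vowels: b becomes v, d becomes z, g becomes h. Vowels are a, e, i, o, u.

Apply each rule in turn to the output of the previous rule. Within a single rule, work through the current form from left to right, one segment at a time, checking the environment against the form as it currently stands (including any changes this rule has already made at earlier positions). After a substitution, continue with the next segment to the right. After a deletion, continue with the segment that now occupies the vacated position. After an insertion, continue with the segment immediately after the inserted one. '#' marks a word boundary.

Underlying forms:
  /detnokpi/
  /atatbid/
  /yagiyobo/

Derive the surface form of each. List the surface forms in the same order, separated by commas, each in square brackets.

[detnokpi], [atadbid], [yahiyovo]

/detnokpi/:
  A Regressive Voicing Assimilation: no change — [detnokpi]
  B Spirantization: no change — [detnokpi]
/atatbid/:
  A Regressive Voicing Assimilation: [atatbid] → [atadbid]
  B Spirantization: no change — [atadbid]
/yagiyobo/:
  A Regressive Voicing Assimilation: no change — [yagiyobo]
  B Spirantization: [yagiyobo] → [yahiyovo]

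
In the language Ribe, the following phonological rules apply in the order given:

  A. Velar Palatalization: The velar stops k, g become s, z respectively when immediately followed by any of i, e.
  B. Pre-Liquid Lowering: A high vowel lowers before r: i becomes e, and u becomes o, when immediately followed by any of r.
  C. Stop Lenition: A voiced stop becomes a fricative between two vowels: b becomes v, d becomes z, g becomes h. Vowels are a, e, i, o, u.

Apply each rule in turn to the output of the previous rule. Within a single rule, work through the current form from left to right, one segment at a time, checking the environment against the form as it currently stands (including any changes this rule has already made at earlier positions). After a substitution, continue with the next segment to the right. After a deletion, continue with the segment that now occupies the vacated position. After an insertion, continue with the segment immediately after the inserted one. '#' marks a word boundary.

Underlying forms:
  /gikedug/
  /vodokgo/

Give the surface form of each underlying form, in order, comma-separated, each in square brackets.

[zisezug], [vozokgo]

/gikedug/:
  A Velar Palatalization: [gikedug] → [zisedug]
  B Pre-Liquid Lowering: no change — [zisedug]
  C Stop Lenition: [zisedug] → [zisezug]
/vodokgo/:
  A Velar Palatalization: no change — [vodokgo]
  B Pre-Liquid Lowering: no change — [vodokgo]
  C Stop Lenition: [vodokgo] → [vozokgo]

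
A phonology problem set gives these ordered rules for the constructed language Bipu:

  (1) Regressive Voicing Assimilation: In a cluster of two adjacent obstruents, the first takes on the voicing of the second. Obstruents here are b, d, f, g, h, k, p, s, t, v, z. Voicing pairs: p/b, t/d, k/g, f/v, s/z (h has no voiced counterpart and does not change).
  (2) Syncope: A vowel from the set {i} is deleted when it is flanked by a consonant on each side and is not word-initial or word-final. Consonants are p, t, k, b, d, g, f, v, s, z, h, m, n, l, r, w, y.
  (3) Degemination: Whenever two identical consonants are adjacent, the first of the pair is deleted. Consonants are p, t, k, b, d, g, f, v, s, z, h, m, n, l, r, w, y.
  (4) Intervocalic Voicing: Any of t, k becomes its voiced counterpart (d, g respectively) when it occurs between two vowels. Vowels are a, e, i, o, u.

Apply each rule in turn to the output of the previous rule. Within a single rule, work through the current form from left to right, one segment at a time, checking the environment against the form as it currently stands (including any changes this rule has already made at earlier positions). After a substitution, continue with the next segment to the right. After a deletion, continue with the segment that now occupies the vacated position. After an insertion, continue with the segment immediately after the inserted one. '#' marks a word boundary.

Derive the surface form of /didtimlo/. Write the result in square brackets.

(1) Regressive Voicing Assimilation: [didtimlo] → [dittimlo]
(2) Syncope: [dittimlo] → [dttmlo]
(3) Degemination: [dttmlo] → [dtmlo]
(4) Intervocalic Voicing: no change — [dtmlo]

[dtmlo]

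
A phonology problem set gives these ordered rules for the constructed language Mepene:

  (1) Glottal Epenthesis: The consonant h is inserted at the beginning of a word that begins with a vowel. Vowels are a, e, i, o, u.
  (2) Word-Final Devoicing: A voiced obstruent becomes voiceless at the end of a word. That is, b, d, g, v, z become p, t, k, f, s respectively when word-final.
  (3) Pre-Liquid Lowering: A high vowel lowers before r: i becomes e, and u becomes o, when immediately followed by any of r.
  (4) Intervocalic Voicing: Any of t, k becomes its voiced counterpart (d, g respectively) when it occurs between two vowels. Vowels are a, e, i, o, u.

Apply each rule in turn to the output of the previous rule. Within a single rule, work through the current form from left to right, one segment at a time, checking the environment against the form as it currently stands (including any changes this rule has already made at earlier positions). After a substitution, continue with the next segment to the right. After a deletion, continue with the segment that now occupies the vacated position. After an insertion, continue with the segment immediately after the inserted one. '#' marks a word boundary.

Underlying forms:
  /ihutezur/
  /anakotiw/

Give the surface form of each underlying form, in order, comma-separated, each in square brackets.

[hihudezor], [hanagodiw]

/ihutezur/:
  (1) Glottal Epenthesis: [ihutezur] → [hihutezur]
  (2) Word-Final Devoicing: no change — [hihutezur]
  (3) Pre-Liquid Lowering: [hihutezur] → [hihutezor]
  (4) Intervocalic Voicing: [hihutezor] → [hihudezor]
/anakotiw/:
  (1) Glottal Epenthesis: [anakotiw] → [hanakotiw]
  (2) Word-Final Devoicing: no change — [hanakotiw]
  (3) Pre-Liquid Lowering: no change — [hanakotiw]
  (4) Intervocalic Voicing: [hanakotiw] → [hanagodiw]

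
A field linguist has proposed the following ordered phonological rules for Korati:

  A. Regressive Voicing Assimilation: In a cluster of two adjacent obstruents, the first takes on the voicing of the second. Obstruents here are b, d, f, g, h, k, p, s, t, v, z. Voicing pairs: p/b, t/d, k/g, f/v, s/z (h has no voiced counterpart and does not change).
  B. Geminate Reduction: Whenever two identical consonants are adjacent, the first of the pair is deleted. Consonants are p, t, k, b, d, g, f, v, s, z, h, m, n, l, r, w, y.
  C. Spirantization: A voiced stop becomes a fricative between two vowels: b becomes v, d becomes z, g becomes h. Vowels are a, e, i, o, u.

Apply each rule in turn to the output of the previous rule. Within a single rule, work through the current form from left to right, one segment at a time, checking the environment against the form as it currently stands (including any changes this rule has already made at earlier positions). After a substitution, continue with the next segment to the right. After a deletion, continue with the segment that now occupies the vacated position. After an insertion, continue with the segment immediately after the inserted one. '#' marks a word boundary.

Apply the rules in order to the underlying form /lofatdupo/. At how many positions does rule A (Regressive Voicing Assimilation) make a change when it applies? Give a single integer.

A Regressive Voicing Assimilation: [lofatdupo] → [lofaddupo]
B Geminate Reduction: [lofaddupo] → [lofadupo]
C Spirantization: [lofadupo] → [lofazupo]
Rule A changed 1 position(s).

1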